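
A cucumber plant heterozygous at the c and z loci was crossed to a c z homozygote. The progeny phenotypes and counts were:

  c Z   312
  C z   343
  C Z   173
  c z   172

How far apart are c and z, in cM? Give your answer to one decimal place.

The two most frequent classes, C z (343) and c Z (312), are the parental types, so the F1 was C z / c Z.
The recombinant classes are C Z and c z: 173 + 172 = 345.
Recombination frequency = 345/1000 = 0.3450 ≈ 34.5%, i.e. 34.5 cM.

34.5 cM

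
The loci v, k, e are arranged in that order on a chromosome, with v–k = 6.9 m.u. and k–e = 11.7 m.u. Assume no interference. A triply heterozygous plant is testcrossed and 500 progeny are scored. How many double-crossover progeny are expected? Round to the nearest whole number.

Map distances give recombination frequencies of 0.069 and 0.117 for the two intervals.
With no interference, expected double-crossover frequency = 0.069 × 0.117 = 0.00807.
Expected number = 0.00807 × 500 = 4.04 ≈ 4.

4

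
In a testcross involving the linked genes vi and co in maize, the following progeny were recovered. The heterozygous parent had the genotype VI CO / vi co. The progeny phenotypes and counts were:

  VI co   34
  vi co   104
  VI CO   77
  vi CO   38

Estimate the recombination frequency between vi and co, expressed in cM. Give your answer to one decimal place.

The recombinant classes are VI co and vi CO: 34 + 38 = 72.
Recombination frequency = 72/253 = 0.2846 ≈ 28.5%, i.e. 28.5 cM.

28.5 cM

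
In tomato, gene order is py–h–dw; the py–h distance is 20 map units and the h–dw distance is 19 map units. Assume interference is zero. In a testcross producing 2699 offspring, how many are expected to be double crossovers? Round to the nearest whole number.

Map distances give recombination frequencies of 0.200 and 0.190 for the two intervals.
With no interference, expected double-crossover frequency = 0.200 × 0.190 = 0.03800.
Expected number = 0.03800 × 2699 = 102.56 ≈ 103.

103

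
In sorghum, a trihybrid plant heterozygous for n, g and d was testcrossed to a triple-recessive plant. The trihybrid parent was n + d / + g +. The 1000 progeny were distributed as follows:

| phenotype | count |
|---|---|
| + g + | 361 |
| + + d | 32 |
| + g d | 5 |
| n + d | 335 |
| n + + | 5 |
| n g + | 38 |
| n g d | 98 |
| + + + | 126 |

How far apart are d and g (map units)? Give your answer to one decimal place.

23.4 map units

The two rarest classes, n + + and + g d, are the double crossovers. Comparing them with the parentals, only the d allele has switched, so d is the middle locus and the order is n – d – g.
Crossovers in the d–g interval produce the single-crossover classes n g d and + + + (98 + 126 = 224) plus the double crossovers (10).
RF(d–g) = (224 + 10) / 1000 = 234/1000 = 0.2340 → 23.4 map units.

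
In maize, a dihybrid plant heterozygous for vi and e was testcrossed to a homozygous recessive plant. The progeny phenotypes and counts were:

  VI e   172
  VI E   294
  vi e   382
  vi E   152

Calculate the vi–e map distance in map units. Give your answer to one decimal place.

The two most frequent classes, VI E (294) and vi e (382), are the parental types, so the F1 was VI E / vi e.
The recombinant classes are VI e and vi E: 172 + 152 = 324.
Recombination frequency = 324/1000 = 0.3240 ≈ 32.4%, i.e. 32.4 map units.

32.4 map units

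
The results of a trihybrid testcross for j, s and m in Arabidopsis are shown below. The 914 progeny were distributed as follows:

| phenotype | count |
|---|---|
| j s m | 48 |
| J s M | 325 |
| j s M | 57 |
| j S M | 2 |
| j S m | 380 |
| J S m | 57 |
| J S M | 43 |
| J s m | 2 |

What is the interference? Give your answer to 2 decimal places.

0.67

The two most frequent reciprocal classes, j S m and J s M, are the parental types, so the F1 was j S m / J s M.
The two rarest classes, j S M and J s m, are the double crossovers. Comparing them with the parentals, only the m allele has switched, so m is the middle locus and the order is s – m – j.
s–m: (91 + 4)/914 = 0.1039; m–j: (114 + 4)/914 = 0.1291.
Expected DCO frequency = 0.1039 × 0.1291 ≈ 0.01341; observed = 4/914 ≈ 0.00438.
Coefficient of coincidence = 0.00438/0.01341 ≈ 0.33; interference = 1 − 0.33 = 0.67.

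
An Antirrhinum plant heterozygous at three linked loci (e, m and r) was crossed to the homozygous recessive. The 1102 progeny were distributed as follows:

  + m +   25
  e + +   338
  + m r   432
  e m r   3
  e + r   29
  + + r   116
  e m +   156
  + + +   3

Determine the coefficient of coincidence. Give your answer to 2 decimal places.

0.40

The two most frequent reciprocal classes, + m r and e + +, are the parental types, so the F1 was + m r / e + +.
The two rarest classes, e m r and + + +, are the double crossovers. Comparing them with the parentals, only the e allele has switched, so e is the middle locus and the order is m – e – r.
m–e: (272 + 6)/1102 = 0.2523; e–r: (54 + 6)/1102 = 0.0544.
Expected DCO frequency = 0.2523 × 0.0544 ≈ 0.01373; observed = 6/1102 ≈ 0.00544.
Coefficient of coincidence = 0.00544/0.01373 ≈ 0.40.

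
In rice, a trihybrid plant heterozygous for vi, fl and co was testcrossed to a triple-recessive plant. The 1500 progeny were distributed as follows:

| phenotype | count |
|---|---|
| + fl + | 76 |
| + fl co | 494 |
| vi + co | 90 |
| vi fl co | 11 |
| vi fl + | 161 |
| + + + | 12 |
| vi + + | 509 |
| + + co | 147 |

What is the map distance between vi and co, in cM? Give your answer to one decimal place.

The two most frequent reciprocal classes, + fl co and vi + +, are the parental types, so the F1 was + fl co / vi + +.
The two rarest classes, vi fl co and + + +, are the double crossovers. Comparing them with the parentals, only the vi allele has switched, so vi is the middle locus and the order is fl – vi – co.
Crossovers in the vi–co interval produce the single-crossover classes + fl + and vi + co (76 + 90 = 166) plus the double crossovers (23).
RF(vi–co) = (166 + 23) / 1500 = 189/1500 = 0.1260 → 12.6 cM.

12.6 cM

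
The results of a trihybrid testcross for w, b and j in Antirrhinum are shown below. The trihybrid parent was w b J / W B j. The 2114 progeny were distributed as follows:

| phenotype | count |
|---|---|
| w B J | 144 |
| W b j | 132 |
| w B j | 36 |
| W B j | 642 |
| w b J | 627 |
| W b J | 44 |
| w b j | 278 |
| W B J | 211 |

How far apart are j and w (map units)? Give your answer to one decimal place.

The two rarest classes, W b J and w B j, are the double crossovers. Comparing them with the parentals, only the w allele has switched, so w is the middle locus and the order is j – w – b.
Crossovers in the j–w interval produce the single-crossover classes w b j and W B J (278 + 211 = 489) plus the double crossovers (80).
RF(j–w) = (489 + 80) / 2114 = 569/2114 = 0.2692 → 26.9 map units.

26.9 map units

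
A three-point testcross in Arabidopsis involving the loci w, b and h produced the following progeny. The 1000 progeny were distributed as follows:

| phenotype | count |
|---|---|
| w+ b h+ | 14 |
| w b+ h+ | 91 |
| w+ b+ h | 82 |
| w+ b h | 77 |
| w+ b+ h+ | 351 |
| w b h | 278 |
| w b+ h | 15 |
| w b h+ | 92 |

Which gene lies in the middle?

The two most frequent reciprocal classes, w b h and w+ b+ h+, are the parental types, so the F1 was w b h / w+ b+ h+.
The two rarest classes, w b+ h and w+ b h+, are the double crossovers. Comparing them with the parentals, only the b allele has switched, so b is the middle locus and the order is w – b – h.

b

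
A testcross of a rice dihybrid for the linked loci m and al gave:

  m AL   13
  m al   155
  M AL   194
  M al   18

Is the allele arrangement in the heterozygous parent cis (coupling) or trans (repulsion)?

cis

The two most frequent classes are M AL (194) and m al (155); these are the parental (non-recombinant) types.
So the F1 carried M AL on one chromosome and m al on the other — the recessive alleles are on the same chromosome (cis / coupling).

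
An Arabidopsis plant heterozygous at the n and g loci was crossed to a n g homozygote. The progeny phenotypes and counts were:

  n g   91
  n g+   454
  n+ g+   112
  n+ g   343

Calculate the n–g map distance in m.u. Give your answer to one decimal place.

The two most frequent classes, n+ g (343) and n g+ (454), are the parental types, so the F1 was n+ g / n g+.
The recombinant classes are n+ g+ and n g: 112 + 91 = 203.
Recombination frequency = 203/1000 = 0.2030 ≈ 20.3%, i.e. 20.3 m.u.

20.3 m.u.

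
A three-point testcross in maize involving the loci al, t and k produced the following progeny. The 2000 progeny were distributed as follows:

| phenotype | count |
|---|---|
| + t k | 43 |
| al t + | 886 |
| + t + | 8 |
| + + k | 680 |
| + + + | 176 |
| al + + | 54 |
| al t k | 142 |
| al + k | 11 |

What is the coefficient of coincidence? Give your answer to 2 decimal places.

0.97

The two most frequent reciprocal classes, + + k and al t +, are the parental types, so the F1 was + + k / al t +.
The two rarest classes, al + k and + t +, are the double crossovers. Comparing them with the parentals, only the al allele has switched, so al is the middle locus and the order is t – al – k.
t–al: (97 + 19)/2000 = 0.0580; al–k: (318 + 19)/2000 = 0.1685.
Expected DCO frequency = 0.0580 × 0.1685 ≈ 0.00977; observed = 19/2000 ≈ 0.00950.
Coefficient of coincidence = 0.00950/0.00977 ≈ 0.97.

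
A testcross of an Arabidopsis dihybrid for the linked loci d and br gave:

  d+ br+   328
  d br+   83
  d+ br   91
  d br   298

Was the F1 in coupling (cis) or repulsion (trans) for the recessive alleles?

The two most frequent classes are d+ br+ (328) and d br (298); these are the parental (non-recombinant) types.
So the F1 carried d+ br+ on one chromosome and d br on the other — the recessive alleles are on the same chromosome (cis / coupling).

cis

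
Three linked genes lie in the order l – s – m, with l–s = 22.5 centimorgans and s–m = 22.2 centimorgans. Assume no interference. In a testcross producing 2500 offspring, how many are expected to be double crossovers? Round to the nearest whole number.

125

Map distances give recombination frequencies of 0.225 and 0.222 for the two intervals.
With no interference, expected double-crossover frequency = 0.225 × 0.222 = 0.04995.
Expected number = 0.04995 × 2500 = 124.88 ≈ 125.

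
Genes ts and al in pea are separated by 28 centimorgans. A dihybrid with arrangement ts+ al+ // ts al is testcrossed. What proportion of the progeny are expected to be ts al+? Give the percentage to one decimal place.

A map distance of 28 centimorgans corresponds to a recombination frequency of 0.280.
The F1 is ts+ al+ / ts al, so ts al+ is a recombinant gamete class with expected frequency r/2 = 0.280/2 = 0.1400.
That is 0.1400 = 14.0% of the progeny.

14.0%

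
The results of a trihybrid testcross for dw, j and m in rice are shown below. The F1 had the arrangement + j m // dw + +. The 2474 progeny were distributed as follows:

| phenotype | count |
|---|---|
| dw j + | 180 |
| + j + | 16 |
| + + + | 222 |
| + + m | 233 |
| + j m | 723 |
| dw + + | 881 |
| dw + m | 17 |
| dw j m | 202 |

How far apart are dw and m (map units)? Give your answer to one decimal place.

The two rarest classes, + j + and dw + m, are the double crossovers. Comparing them with the parentals, only the m allele has switched, so m is the middle locus and the order is dw – m – j.
Crossovers in the dw–m interval produce the single-crossover classes dw j m and + + + (202 + 222 = 424) plus the double crossovers (33).
RF(dw–m) = (424 + 33) / 2474 = 457/2474 = 0.1847 → 18.5 map units.

18.5 map units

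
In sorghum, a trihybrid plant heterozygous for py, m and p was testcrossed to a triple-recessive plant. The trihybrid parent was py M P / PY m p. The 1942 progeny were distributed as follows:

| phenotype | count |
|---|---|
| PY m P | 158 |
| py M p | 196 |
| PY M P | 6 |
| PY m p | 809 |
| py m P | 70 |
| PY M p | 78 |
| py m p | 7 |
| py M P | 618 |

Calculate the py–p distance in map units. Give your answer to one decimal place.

18.9 map units

The two rarest classes, PY M P and py m p, are the double crossovers. Comparing them with the parentals, only the py allele has switched, so py is the middle locus and the order is p – py – m.
Crossovers in the p–py interval produce the single-crossover classes py M p and PY m P (196 + 158 = 354) plus the double crossovers (13).
RF(p–py) = (354 + 13) / 1942 = 367/1942 = 0.1890 → 18.9 map units.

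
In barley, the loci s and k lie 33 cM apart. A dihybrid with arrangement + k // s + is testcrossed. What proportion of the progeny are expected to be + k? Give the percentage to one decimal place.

A map distance of 33 cM corresponds to a recombination frequency of 0.330.
The F1 is + k / s +, so + k is a parental gamete class with expected frequency (1 − r)/2 = 0.670/2 = 0.3350.
That is 0.3350 = 33.5% of the progeny.

33.5%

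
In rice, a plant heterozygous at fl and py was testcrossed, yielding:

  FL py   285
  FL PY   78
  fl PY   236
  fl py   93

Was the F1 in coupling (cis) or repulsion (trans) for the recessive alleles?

trans

The two most frequent classes are FL py (285) and fl PY (236); these are the parental (non-recombinant) types.
So the F1 carried FL py on one chromosome and fl PY on the other — the recessive alleles are on opposite chromosomes (trans / repulsion).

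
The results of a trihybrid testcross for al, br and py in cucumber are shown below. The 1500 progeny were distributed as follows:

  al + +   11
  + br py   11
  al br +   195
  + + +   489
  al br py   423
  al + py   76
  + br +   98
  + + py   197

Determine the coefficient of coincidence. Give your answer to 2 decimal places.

The two most frequent reciprocal classes, + + + and al br py, are the parental types, so the F1 was + + + / al br py.
The two rarest classes, al + + and + br py, are the double crossovers. Comparing them with the parentals, only the al allele has switched, so al is the middle locus and the order is br – al – py.
br–al: (174 + 22)/1500 = 0.1307; al–py: (392 + 22)/1500 = 0.2760.
Expected DCO frequency = 0.1307 × 0.2760 ≈ 0.03607; observed = 22/1500 ≈ 0.01467.
Coefficient of coincidence = 0.01467/0.03607 ≈ 0.41.

0.41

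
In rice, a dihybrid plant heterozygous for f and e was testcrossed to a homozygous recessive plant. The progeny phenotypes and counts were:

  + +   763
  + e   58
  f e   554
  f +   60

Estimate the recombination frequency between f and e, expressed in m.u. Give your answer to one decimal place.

The two most frequent classes, + + (763) and f e (554), are the parental types, so the F1 was + + / f e.
The recombinant classes are + e and f +: 58 + 60 = 118.
Recombination frequency = 118/1435 = 0.0822 ≈ 8.2%, i.e. 8.2 m.u.

8.2 m.u.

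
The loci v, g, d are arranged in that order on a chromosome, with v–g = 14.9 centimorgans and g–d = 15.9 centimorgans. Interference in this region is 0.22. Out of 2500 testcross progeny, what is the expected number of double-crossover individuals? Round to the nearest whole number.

46

Map distances give recombination frequencies of 0.149 and 0.159 for the two intervals.
With interference 0.22 (so coincidence = 0.78), expected double-crossover frequency = 0.149 × 0.159 × 0.78 = 0.01848.
Expected number = 0.01848 × 2500 = 46.20 ≈ 46.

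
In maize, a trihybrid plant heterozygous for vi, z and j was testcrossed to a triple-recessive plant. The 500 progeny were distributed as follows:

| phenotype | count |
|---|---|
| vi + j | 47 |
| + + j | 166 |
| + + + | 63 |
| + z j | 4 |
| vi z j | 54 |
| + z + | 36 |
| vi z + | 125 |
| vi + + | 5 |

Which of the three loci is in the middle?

The two most frequent reciprocal classes, + + j and vi z +, are the parental types, so the F1 was + + j / vi z +.
The two rarest classes, + z j and vi + +, are the double crossovers. Comparing them with the parentals, only the z allele has switched, so z is the middle locus and the order is j – z – vi.

z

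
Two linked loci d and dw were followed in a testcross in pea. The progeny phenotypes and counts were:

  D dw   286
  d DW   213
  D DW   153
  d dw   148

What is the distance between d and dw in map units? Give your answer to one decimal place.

37.6 map units

The two most frequent classes, D dw (286) and d DW (213), are the parental types, so the F1 was D dw / d DW.
The recombinant classes are D DW and d dw: 153 + 148 = 301.
Recombination frequency = 301/800 = 0.3762 ≈ 37.6%, i.e. 37.6 map units.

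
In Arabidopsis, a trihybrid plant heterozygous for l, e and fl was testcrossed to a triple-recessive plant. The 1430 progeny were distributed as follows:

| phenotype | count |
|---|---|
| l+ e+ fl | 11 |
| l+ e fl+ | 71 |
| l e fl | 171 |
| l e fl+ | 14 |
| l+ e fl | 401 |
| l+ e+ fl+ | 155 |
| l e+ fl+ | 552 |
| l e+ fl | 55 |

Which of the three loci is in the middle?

The two most frequent reciprocal classes, l+ e fl and l e+ fl+, are the parental types, so the F1 was l+ e fl / l e+ fl+.
The two rarest classes, l+ e+ fl and l e fl+, are the double crossovers. Comparing them with the parentals, only the e allele has switched, so e is the middle locus and the order is fl – e – l.

e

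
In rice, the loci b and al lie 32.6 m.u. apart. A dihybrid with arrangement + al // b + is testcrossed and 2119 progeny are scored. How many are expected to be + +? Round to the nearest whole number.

A map distance of 32.6 m.u. corresponds to a recombination frequency of 0.326.
The F1 is + al / b +, so + + is a recombinant gamete class with expected frequency r/2 = 0.326/2 = 0.1630.
Expected number = 0.1630 × 2119 = 345.40 ≈ 345.

345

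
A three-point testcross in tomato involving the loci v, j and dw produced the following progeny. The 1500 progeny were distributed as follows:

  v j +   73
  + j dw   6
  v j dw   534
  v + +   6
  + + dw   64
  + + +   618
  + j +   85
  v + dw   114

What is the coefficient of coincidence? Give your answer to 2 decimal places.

The two most frequent reciprocal classes, v j dw and + + +, are the parental types, so the F1 was v j dw / + + +.
The two rarest classes, + j dw and v + +, are the double crossovers. Comparing them with the parentals, only the v allele has switched, so v is the middle locus and the order is j – v – dw.
j–v: (199 + 12)/1500 = 0.1407; v–dw: (137 + 12)/1500 = 0.0993.
Expected DCO frequency = 0.1407 × 0.0993 ≈ 0.01397; observed = 12/1500 ≈ 0.00800.
Coefficient of coincidence = 0.00800/0.01397 ≈ 0.57.

0.57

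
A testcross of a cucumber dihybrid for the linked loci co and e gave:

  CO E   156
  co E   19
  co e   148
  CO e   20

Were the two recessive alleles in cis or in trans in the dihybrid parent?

The two most frequent classes are CO E (156) and co e (148); these are the parental (non-recombinant) types.
So the F1 carried CO E on one chromosome and co e on the other — the recessive alleles are on the same chromosome (cis / coupling).

cis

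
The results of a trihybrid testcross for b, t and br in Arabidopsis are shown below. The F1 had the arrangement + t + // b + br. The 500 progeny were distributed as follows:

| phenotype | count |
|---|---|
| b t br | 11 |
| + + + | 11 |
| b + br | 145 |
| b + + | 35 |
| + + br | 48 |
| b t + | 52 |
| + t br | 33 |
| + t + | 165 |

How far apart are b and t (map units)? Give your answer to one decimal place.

24.4 map units

The two rarest classes, + + + and b t br, are the double crossovers. Comparing them with the parentals, only the t allele has switched, so t is the middle locus and the order is br – t – b.
Crossovers in the t–b interval produce the single-crossover classes b t + and + + br (52 + 48 = 100) plus the double crossovers (22).
RF(t–b) = (100 + 22) / 500 = 122/500 = 0.2440 → 24.4 map units.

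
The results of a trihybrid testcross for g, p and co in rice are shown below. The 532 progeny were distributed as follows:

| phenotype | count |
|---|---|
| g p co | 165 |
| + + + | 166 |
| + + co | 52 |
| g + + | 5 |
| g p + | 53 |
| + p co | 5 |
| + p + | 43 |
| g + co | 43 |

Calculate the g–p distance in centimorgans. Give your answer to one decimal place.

The two most frequent reciprocal classes, + + + and g p co, are the parental types, so the F1 was + + + / g p co.
The two rarest classes, g + + and + p co, are the double crossovers. Comparing them with the parentals, only the g allele has switched, so g is the middle locus and the order is co – g – p.
Crossovers in the g–p interval produce the single-crossover classes + p + and g + co (43 + 43 = 86) plus the double crossovers (10).
RF(g–p) = (86 + 10) / 532 = 96/532 = 0.1805 → 18.0 centimorgans.

18.0 centimorgans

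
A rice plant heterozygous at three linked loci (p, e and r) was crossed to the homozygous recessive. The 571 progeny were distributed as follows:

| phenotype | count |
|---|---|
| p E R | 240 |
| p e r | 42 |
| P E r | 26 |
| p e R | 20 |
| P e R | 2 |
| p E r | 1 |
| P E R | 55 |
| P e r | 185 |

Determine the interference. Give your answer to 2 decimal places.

0.65

The two most frequent reciprocal classes, p E R and P e r, are the parental types, so the F1 was p E R / P e r.
The two rarest classes, p E r and P e R, are the double crossovers. Comparing them with the parentals, only the r allele has switched, so r is the middle locus and the order is p – r – e.
p–r: (97 + 3)/571 = 0.1751; r–e: (46 + 3)/571 = 0.0858.
Expected DCO frequency = 0.1751 × 0.0858 ≈ 0.01502; observed = 3/571 ≈ 0.00525.
Coefficient of coincidence = 0.00525/0.01502 ≈ 0.35; interference = 1 − 0.35 = 0.65.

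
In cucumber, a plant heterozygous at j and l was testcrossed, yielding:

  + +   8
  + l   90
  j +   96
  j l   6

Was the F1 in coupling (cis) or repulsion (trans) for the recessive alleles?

trans

The two most frequent classes are + l (90) and j + (96); these are the parental (non-recombinant) types.
So the F1 carried + l on one chromosome and j + on the other — the recessive alleles are on opposite chromosomes (trans / repulsion).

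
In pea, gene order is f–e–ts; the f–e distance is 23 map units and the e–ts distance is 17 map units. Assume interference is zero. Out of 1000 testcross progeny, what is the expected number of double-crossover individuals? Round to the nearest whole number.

Map distances give recombination frequencies of 0.230 and 0.170 for the two intervals.
With no interference, expected double-crossover frequency = 0.230 × 0.170 = 0.03910.
Expected number = 0.03910 × 1000 = 39.10 ≈ 39.

39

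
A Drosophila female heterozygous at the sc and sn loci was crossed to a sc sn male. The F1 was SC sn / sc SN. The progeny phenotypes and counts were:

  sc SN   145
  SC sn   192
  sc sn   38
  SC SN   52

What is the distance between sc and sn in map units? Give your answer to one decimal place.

21.1 map units

The recombinant classes are SC SN and sc sn: 52 + 38 = 90.
Recombination frequency = 90/427 = 0.2108 ≈ 21.1%, i.e. 21.1 map units.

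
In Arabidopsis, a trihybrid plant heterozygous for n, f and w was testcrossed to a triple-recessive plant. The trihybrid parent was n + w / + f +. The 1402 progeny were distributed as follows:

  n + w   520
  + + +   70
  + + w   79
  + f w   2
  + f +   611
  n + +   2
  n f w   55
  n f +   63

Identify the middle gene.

The two rarest classes, n + + and + f w, are the double crossovers. Comparing them with the parentals, only the w allele has switched, so w is the middle locus and the order is n – w – f.

w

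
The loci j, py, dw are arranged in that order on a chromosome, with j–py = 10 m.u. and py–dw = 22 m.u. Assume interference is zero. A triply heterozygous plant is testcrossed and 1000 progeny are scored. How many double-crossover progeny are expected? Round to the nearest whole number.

22

Map distances give recombination frequencies of 0.100 and 0.220 for the two intervals.
With no interference, expected double-crossover frequency = 0.100 × 0.220 = 0.02200.
Expected number = 0.02200 × 1000 = 22.00 ≈ 22.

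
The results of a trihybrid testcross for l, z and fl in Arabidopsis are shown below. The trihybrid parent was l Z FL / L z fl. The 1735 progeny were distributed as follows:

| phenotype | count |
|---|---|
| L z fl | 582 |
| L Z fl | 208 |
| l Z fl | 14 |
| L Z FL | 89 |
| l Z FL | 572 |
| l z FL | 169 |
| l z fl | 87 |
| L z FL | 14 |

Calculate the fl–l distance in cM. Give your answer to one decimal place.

The two rarest classes, l Z fl and L z FL, are the double crossovers. Comparing them with the parentals, only the fl allele has switched, so fl is the middle locus and the order is l – fl – z.
Crossovers in the l–fl interval produce the single-crossover classes L Z FL and l z fl (89 + 87 = 176) plus the double crossovers (28).
RF(l–fl) = (176 + 28) / 1735 = 204/1735 = 0.1176 → 11.8 cM.

11.8 cM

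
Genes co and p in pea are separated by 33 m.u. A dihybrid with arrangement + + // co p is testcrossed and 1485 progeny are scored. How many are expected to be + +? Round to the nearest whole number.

497

A map distance of 33 m.u. corresponds to a recombination frequency of 0.330.
The F1 is + + / co p, so + + is a parental gamete class with expected frequency (1 − r)/2 = 0.670/2 = 0.3350.
Expected number = 0.3350 × 1485 = 497.47 ≈ 497.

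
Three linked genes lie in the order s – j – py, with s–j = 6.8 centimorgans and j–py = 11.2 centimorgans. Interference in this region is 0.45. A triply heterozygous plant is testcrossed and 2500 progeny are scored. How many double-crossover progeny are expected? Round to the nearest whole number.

10

Map distances give recombination frequencies of 0.068 and 0.112 for the two intervals.
With interference 0.45 (so coincidence = 0.55), expected double-crossover frequency = 0.068 × 0.112 × 0.55 = 0.00419.
Expected number = 0.00419 × 2500 = 10.47 ≈ 10.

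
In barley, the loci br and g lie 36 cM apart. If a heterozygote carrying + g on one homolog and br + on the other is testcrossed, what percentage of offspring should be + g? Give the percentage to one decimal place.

A map distance of 36 cM corresponds to a recombination frequency of 0.360.
The F1 is + g / br +, so + g is a parental gamete class with expected frequency (1 − r)/2 = 0.640/2 = 0.3200.
That is 0.3200 = 32.0% of the progeny.

32.0%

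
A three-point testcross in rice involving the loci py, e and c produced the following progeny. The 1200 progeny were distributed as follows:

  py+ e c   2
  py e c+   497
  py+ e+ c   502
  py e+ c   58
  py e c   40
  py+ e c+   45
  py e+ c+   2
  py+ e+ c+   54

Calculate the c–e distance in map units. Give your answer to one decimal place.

The two most frequent reciprocal classes, py e c+ and py+ e+ c, are the parental types, so the F1 was py e c+ / py+ e+ c.
The two rarest classes, py e+ c+ and py+ e c, are the double crossovers. Comparing them with the parentals, only the e allele has switched, so e is the middle locus and the order is c – e – py.
Crossovers in the c–e interval produce the single-crossover classes py e c and py+ e+ c+ (40 + 54 = 94) plus the double crossovers (4).
RF(c–e) = (94 + 4) / 1200 = 98/1200 = 0.0817 → 8.2 map units.

8.2 map units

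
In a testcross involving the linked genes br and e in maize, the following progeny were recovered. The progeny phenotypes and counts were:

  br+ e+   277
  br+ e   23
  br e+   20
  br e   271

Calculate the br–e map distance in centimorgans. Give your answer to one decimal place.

The two most frequent classes, br+ e+ (277) and br e (271), are the parental types, so the F1 was br+ e+ / br e.
The recombinant classes are br+ e and br e+: 23 + 20 = 43.
Recombination frequency = 43/591 = 0.0728 ≈ 7.3%, i.e. 7.3 centimorgans.

7.3 centimorgans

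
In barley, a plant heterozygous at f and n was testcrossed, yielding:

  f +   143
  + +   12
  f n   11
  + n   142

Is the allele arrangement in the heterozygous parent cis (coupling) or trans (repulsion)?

The two most frequent classes are + n (142) and f + (143); these are the parental (non-recombinant) types.
So the F1 carried + n on one chromosome and f + on the other — the recessive alleles are on opposite chromosomes (trans / repulsion).

trans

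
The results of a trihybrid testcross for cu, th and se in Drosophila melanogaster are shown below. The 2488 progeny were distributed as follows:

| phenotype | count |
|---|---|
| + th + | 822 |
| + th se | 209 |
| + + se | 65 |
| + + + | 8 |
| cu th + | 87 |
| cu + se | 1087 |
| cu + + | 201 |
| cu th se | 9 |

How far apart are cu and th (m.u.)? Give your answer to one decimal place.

The two most frequent reciprocal classes, cu + se and + th +, are the parental types, so the F1 was cu + se / + th +.
The two rarest classes, cu th se and + + +, are the double crossovers. Comparing them with the parentals, only the th allele has switched, so th is the middle locus and the order is se – th – cu.
Crossovers in the th–cu interval produce the single-crossover classes + + se and cu th + (65 + 87 = 152) plus the double crossovers (17).
RF(th–cu) = (152 + 17) / 2488 = 169/2488 = 0.0679 → 6.8 m.u.

6.8 m.u.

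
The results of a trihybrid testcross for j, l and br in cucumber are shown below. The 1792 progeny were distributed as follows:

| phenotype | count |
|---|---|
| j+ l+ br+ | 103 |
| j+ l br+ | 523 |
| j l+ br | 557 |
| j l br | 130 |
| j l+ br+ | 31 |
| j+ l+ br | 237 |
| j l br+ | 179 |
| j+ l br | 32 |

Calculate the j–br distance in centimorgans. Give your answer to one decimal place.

The two most frequent reciprocal classes, j l+ br and j+ l br+, are the parental types, so the F1 was j l+ br / j+ l br+.
The two rarest classes, j l+ br+ and j+ l br, are the double crossovers. Comparing them with the parentals, only the br allele has switched, so br is the middle locus and the order is j – br – l.
Crossovers in the j–br interval produce the single-crossover classes j+ l+ br and j l br+ (237 + 179 = 416) plus the double crossovers (63).
RF(j–br) = (416 + 63) / 1792 = 479/1792 = 0.2673 → 26.7 centimorgans.

26.7 centimorgans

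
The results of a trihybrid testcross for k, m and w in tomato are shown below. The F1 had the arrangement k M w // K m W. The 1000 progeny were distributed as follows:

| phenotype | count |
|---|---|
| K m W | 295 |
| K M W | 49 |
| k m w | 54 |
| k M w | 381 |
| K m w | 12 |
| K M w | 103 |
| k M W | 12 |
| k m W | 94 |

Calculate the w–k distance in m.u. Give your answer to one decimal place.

22.1 m.u.

The two rarest classes, k M W and K m w, are the double crossovers. Comparing them with the parentals, only the w allele has switched, so w is the middle locus and the order is m – w – k.
Crossovers in the w–k interval produce the single-crossover classes K M w and k m W (103 + 94 = 197) plus the double crossovers (24).
RF(w–k) = (197 + 24) / 1000 = 221/1000 = 0.2210 → 22.1 m.u.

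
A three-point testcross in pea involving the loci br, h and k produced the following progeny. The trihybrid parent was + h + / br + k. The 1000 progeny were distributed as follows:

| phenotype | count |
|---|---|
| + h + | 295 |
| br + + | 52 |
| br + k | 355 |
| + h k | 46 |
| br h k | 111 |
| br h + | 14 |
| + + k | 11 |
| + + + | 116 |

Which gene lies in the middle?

The two rarest classes, br h + and + + k, are the double crossovers. Comparing them with the parentals, only the br allele has switched, so br is the middle locus and the order is h – br – k.

br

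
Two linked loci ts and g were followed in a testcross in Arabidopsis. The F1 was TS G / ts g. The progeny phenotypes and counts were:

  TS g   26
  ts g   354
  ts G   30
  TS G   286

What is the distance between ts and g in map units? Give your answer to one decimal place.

The recombinant classes are TS g and ts G: 26 + 30 = 56.
Recombination frequency = 56/696 = 0.0805 ≈ 8.0%, i.e. 8.0 map units.

8.0 map units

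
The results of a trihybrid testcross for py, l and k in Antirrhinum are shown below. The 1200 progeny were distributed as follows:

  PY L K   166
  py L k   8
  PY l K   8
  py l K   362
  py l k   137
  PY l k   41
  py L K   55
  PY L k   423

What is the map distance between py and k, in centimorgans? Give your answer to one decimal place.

26.6 centimorgans

The two most frequent reciprocal classes, py l K and PY L k, are the parental types, so the F1 was py l K / PY L k.
The two rarest classes, PY l K and py L k, are the double crossovers. Comparing them with the parentals, only the py allele has switched, so py is the middle locus and the order is l – py – k.
Crossovers in the py–k interval produce the single-crossover classes py l k and PY L K (137 + 166 = 303) plus the double crossovers (16).
RF(py–k) = (303 + 16) / 1200 = 319/1200 = 0.2658 → 26.6 centimorgans.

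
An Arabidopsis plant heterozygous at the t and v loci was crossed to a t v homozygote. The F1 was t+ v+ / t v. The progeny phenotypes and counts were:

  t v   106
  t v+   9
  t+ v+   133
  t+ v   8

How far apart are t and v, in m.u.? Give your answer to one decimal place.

6.6 m.u.

The recombinant classes are t+ v and t v+: 8 + 9 = 17.
Recombination frequency = 17/256 = 0.0664 ≈ 6.6%, i.e. 6.6 m.u.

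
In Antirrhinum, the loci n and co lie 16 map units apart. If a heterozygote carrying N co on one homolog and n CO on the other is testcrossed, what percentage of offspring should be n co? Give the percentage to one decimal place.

A map distance of 16 map units corresponds to a recombination frequency of 0.160.
The F1 is N co / n CO, so n co is a recombinant gamete class with expected frequency r/2 = 0.160/2 = 0.0800.
That is 0.0800 = 8.0% of the progeny.

8.0%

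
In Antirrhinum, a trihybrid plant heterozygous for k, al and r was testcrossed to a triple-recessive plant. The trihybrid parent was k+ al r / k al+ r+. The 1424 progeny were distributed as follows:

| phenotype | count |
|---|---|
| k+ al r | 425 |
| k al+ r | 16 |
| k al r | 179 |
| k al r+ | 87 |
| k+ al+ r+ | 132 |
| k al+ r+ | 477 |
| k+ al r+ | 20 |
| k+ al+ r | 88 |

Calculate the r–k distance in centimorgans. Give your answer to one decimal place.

The two rarest classes, k+ al r+ and k al+ r, are the double crossovers. Comparing them with the parentals, only the r allele has switched, so r is the middle locus and the order is k – r – al.
Crossovers in the k–r interval produce the single-crossover classes k al r and k+ al+ r+ (179 + 132 = 311) plus the double crossovers (36).
RF(k–r) = (311 + 36) / 1424 = 347/1424 = 0.2437 → 24.4 centimorgans.

24.4 centimorgans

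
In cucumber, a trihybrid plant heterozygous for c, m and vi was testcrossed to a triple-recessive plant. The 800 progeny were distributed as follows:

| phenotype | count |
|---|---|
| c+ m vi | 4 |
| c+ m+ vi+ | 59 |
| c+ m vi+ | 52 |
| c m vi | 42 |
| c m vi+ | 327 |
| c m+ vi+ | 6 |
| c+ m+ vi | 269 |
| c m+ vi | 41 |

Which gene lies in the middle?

m

The two most frequent reciprocal classes, c m vi+ and c+ m+ vi, are the parental types, so the F1 was c m vi+ / c+ m+ vi.
The two rarest classes, c m+ vi+ and c+ m vi, are the double crossovers. Comparing them with the parentals, only the m allele has switched, so m is the middle locus and the order is vi – m – c.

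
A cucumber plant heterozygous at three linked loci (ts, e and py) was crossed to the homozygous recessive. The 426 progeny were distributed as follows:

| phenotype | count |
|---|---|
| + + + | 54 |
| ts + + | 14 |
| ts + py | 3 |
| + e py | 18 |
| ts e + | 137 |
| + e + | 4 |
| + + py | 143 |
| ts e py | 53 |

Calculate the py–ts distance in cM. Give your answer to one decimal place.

26.8 cM

The two most frequent reciprocal classes, ts e + and + + py, are the parental types, so the F1 was ts e + / + + py.
The two rarest classes, + e + and ts + py, are the double crossovers. Comparing them with the parentals, only the ts allele has switched, so ts is the middle locus and the order is py – ts – e.
Crossovers in the py–ts interval produce the single-crossover classes ts e py and + + + (53 + 54 = 107) plus the double crossovers (7).
RF(py–ts) = (107 + 7) / 426 = 114/426 = 0.2676 → 26.8 cM.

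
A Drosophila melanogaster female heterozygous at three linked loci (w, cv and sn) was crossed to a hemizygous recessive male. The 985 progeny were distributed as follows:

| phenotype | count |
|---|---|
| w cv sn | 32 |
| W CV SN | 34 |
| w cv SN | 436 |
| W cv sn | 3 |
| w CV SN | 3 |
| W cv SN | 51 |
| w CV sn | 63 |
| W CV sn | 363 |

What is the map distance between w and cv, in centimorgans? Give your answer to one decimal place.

12.2 centimorgans

The two most frequent reciprocal classes, W CV sn and w cv SN, are the parental types, so the F1 was W CV sn / w cv SN.
The two rarest classes, W cv sn and w CV SN, are the double crossovers. Comparing them with the parentals, only the cv allele has switched, so cv is the middle locus and the order is sn – cv – w.
Crossovers in the cv–w interval produce the single-crossover classes w CV sn and W cv SN (63 + 51 = 114) plus the double crossovers (6).
RF(cv–w) = (114 + 6) / 985 = 120/985 = 0.1218 → 12.2 centimorgans.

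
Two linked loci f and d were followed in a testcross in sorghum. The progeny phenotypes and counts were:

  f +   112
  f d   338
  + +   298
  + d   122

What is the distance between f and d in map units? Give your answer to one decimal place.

The two most frequent classes, + + (298) and f d (338), are the parental types, so the F1 was + + / f d.
The recombinant classes are + d and f +: 122 + 112 = 234.
Recombination frequency = 234/870 = 0.2690 ≈ 26.9%, i.e. 26.9 map units.

26.9 map units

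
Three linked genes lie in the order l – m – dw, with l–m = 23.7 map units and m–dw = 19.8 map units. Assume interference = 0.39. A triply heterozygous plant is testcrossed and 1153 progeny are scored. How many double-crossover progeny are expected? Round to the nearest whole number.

33

Map distances give recombination frequencies of 0.237 and 0.198 for the two intervals.
With interference 0.39 (so coincidence = 0.61), expected double-crossover frequency = 0.237 × 0.198 × 0.61 = 0.02862.
Expected number = 0.02862 × 1153 = 33.00 ≈ 33.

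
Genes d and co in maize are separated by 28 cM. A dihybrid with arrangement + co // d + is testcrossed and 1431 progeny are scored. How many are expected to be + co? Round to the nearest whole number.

A map distance of 28 cM corresponds to a recombination frequency of 0.280.
The F1 is + co / d +, so + co is a parental gamete class with expected frequency (1 − r)/2 = 0.720/2 = 0.3600.
Expected number = 0.3600 × 1431 = 515.16 ≈ 515.

515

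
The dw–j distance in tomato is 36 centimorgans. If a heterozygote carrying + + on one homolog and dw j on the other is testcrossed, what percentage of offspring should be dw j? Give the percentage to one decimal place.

32.0%

A map distance of 36 centimorgans corresponds to a recombination frequency of 0.360.
The F1 is + + / dw j, so dw j is a parental gamete class with expected frequency (1 − r)/2 = 0.640/2 = 0.3200.
That is 0.3200 = 32.0% of the progeny.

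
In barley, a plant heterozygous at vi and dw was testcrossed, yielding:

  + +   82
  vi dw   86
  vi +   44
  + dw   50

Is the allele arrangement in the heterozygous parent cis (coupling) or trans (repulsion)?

cis

The two most frequent classes are + + (82) and vi dw (86); these are the parental (non-recombinant) types.
So the F1 carried + + on one chromosome and vi dw on the other — the recessive alleles are on the same chromosome (cis / coupling).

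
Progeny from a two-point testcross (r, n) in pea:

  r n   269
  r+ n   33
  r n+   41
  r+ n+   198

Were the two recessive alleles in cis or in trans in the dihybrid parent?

The two most frequent classes are r+ n+ (198) and r n (269); these are the parental (non-recombinant) types.
So the F1 carried r+ n+ on one chromosome and r n on the other — the recessive alleles are on the same chromosome (cis / coupling).

cis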